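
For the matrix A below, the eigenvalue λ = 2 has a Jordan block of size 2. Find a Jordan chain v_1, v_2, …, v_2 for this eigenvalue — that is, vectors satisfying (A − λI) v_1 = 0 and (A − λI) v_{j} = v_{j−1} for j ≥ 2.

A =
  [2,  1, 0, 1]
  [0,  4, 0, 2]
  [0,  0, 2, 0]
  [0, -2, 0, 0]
A Jordan chain for λ = 2 of length 2:
v_1 = (1, 2, 0, -2)ᵀ
v_2 = (0, 1, 0, 0)ᵀ

Let N = A − (2)·I. We want v_2 with N^2 v_2 = 0 but N^1 v_2 ≠ 0; then v_{j-1} := N · v_j for j = 2, …, 2.

Pick v_2 = (0, 1, 0, 0)ᵀ.
Then v_1 = N · v_2 = (1, 2, 0, -2)ᵀ.

Sanity check: (A − (2)·I) v_1 = (0, 0, 0, 0)ᵀ = 0. ✓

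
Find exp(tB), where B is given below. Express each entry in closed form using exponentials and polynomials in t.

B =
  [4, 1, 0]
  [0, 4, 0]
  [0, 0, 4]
e^{tB} =
  [exp(4*t), t*exp(4*t), 0]
  [0, exp(4*t), 0]
  [0, 0, exp(4*t)]

Strategy: write B = P · J · P⁻¹ where J is a Jordan canonical form, so e^{tB} = P · e^{tJ} · P⁻¹, and e^{tJ} can be computed block-by-block.

B has Jordan form
J =
  [4, 1, 0]
  [0, 4, 0]
  [0, 0, 4]
(up to reordering of blocks).

Per-block formulas:
  For a 1×1 block at λ = 4: exp(t · [4]) = [e^(4t)].
  For a 2×2 Jordan block J_2(4): exp(t · J_2(4)) = e^(4t)·(I + t·N), where N is the 2×2 nilpotent shift.

After assembling e^{tJ} and conjugating by P, we get:

e^{tB} =
  [exp(4*t), t*exp(4*t), 0]
  [0, exp(4*t), 0]
  [0, 0, exp(4*t)]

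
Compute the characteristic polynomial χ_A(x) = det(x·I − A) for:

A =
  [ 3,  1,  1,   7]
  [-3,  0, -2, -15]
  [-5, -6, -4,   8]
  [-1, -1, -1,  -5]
x^4 + 6*x^3 - 11*x^2 - 60*x + 100

Expanding det(x·I − A) (e.g. by cofactor expansion or by noting that A is similar to its Jordan form J, which has the same characteristic polynomial as A) gives
  χ_A(x) = x^4 + 6*x^3 - 11*x^2 - 60*x + 100
which factors as (x - 2)^2*(x + 5)^2. The eigenvalues (with algebraic multiplicities) are λ = -5 with multiplicity 2, λ = 2 with multiplicity 2.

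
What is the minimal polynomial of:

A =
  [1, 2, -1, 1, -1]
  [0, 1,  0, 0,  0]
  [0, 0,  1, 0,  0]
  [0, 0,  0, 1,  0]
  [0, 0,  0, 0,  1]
x^2 - 2*x + 1

The characteristic polynomial is χ_A(x) = (x - 1)^5, so the eigenvalues are known. The minimal polynomial is
  m_A(x) = Π_λ (x − λ)^{k_λ}
where k_λ is the size of the *largest* Jordan block for λ (equivalently, the smallest k with (A − λI)^k v = 0 for every generalised eigenvector v of λ).

  λ = 1: largest Jordan block has size 2, contributing (x − 1)^2

So m_A(x) = (x - 1)^2 = x^2 - 2*x + 1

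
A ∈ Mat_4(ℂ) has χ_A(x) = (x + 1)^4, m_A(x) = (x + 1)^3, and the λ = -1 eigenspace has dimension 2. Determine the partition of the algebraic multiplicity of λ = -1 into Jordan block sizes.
Block sizes for λ = -1: [3, 1]

Step 1 — from the characteristic polynomial, algebraic multiplicity of λ = -1 is 4. From dim ker(A − (-1)·I) = 2, there are exactly 2 Jordan blocks for λ = -1.
Step 2 — from the minimal polynomial, the factor (x + 1)^3 tells us the largest block for λ = -1 has size 3.
Step 3 — with total size 4, 2 blocks, and largest block 3, the block sizes (in nonincreasing order) are [3, 1].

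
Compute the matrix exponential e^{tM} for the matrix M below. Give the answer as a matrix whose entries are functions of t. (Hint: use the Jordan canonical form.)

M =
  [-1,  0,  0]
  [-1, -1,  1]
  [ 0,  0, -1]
e^{tM} =
  [exp(-t), 0, 0]
  [-t*exp(-t), exp(-t), t*exp(-t)]
  [0, 0, exp(-t)]

Strategy: write M = P · J · P⁻¹ where J is a Jordan canonical form, so e^{tM} = P · e^{tJ} · P⁻¹, and e^{tJ} can be computed block-by-block.

M has Jordan form
J =
  [-1,  1,  0]
  [ 0, -1,  0]
  [ 0,  0, -1]
(up to reordering of blocks).

Per-block formulas:
  For a 1×1 block at λ = -1: exp(t · [-1]) = [e^(-1t)].
  For a 2×2 Jordan block J_2(-1): exp(t · J_2(-1)) = e^(-1t)·(I + t·N), where N is the 2×2 nilpotent shift.

After assembling e^{tJ} and conjugating by P, we get:

e^{tM} =
  [exp(-t), 0, 0]
  [-t*exp(-t), exp(-t), t*exp(-t)]
  [0, 0, exp(-t)]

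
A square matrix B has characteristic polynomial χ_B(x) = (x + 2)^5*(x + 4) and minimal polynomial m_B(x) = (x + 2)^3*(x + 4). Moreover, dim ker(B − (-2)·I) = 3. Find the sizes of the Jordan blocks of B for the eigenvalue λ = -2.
Block sizes for λ = -2: [3, 1, 1]

Step 1 — from the characteristic polynomial, algebraic multiplicity of λ = -2 is 5. From dim ker(B − (-2)·I) = 3, there are exactly 3 Jordan blocks for λ = -2.
Step 2 — from the minimal polynomial, the factor (x + 2)^3 tells us the largest block for λ = -2 has size 3.
Step 3 — with total size 5, 3 blocks, and largest block 3, the block sizes (in nonincreasing order) are [3, 1, 1].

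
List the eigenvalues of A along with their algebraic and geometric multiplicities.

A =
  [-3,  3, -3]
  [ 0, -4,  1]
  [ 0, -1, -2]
λ = -3: alg = 3, geom = 2

Step 1 — factor the characteristic polynomial to read off the algebraic multiplicities:
  χ_A(x) = (x + 3)^3

Step 2 — compute geometric multiplicities via the rank-nullity identity g(λ) = n − rank(A − λI):
  rank(A − (-3)·I) = 1, so dim ker(A − (-3)·I) = n − 1 = 2

Summary:
  λ = -3: algebraic multiplicity = 3, geometric multiplicity = 2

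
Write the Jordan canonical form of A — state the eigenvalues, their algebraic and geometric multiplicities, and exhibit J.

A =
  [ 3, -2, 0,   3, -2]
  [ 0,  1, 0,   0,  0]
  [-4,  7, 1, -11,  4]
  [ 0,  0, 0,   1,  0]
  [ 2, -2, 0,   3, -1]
J_2(1) ⊕ J_2(1) ⊕ J_1(1)

The characteristic polynomial is
  det(x·I − A) = x^5 - 5*x^4 + 10*x^3 - 10*x^2 + 5*x - 1 = (x - 1)^5

Eigenvalues and multiplicities (the geometric multiplicity of λ is n − rank(A − λI), which equals the number of Jordan blocks for λ):
  λ = 1: algebraic multiplicity = 5, geometric multiplicity = 3

Determining the block sizes for each eigenvalue:
  λ = 1: with am = 5 and gm = 3, the partition is not yet determined (e.g. several partitions of 5 into 3 parts exist). Let N = A − (1)·I. Computing rank(N^1) = 2, rank(N^2) = 0; the number of blocks of size ≥ j is rank(N^{j−1}) − rank(N^j), giving [3, 2]. So we have 2 block(s) of size 2, 1 block(s) of size 1 → block sizes [2, 2, 1]

Assembling the blocks gives a Jordan form
J =
  [1, 1, 0, 0, 0]
  [0, 1, 0, 0, 0]
  [0, 0, 1, 1, 0]
  [0, 0, 0, 1, 0]
  [0, 0, 0, 0, 1]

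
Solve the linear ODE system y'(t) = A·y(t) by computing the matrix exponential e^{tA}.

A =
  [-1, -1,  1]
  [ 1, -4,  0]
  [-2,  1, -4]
e^{tA} =
  [t^2*exp(-3*t)/2 + 2*t*exp(-3*t) + exp(-3*t), -t*exp(-3*t), t^2*exp(-3*t)/2 + t*exp(-3*t)]
  [t^2*exp(-3*t)/2 + t*exp(-3*t), -t*exp(-3*t) + exp(-3*t), t^2*exp(-3*t)/2]
  [-t^2*exp(-3*t)/2 - 2*t*exp(-3*t), t*exp(-3*t), -t^2*exp(-3*t)/2 - t*exp(-3*t) + exp(-3*t)]

Strategy: write A = P · J · P⁻¹ where J is a Jordan canonical form, so e^{tA} = P · e^{tJ} · P⁻¹, and e^{tJ} can be computed block-by-block.

A has Jordan form
J =
  [-3,  1,  0]
  [ 0, -3,  1]
  [ 0,  0, -3]
(up to reordering of blocks).

Per-block formulas:
  For a 3×3 Jordan block J_3(-3): exp(t · J_3(-3)) = e^(-3t)·(I + t·N + (t^2/2)·N^2), where N is the 3×3 nilpotent shift.

After assembling e^{tJ} and conjugating by P, we get:

e^{tA} =
  [t^2*exp(-3*t)/2 + 2*t*exp(-3*t) + exp(-3*t), -t*exp(-3*t), t^2*exp(-3*t)/2 + t*exp(-3*t)]
  [t^2*exp(-3*t)/2 + t*exp(-3*t), -t*exp(-3*t) + exp(-3*t), t^2*exp(-3*t)/2]
  [-t^2*exp(-3*t)/2 - 2*t*exp(-3*t), t*exp(-3*t), -t^2*exp(-3*t)/2 - t*exp(-3*t) + exp(-3*t)]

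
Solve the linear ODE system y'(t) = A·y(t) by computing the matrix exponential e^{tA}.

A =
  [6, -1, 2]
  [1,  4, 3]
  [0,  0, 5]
e^{tA} =
  [t*exp(5*t) + exp(5*t), -t*exp(5*t), -t^2*exp(5*t)/2 + 2*t*exp(5*t)]
  [t*exp(5*t), -t*exp(5*t) + exp(5*t), -t^2*exp(5*t)/2 + 3*t*exp(5*t)]
  [0, 0, exp(5*t)]

Strategy: write A = P · J · P⁻¹ where J is a Jordan canonical form, so e^{tA} = P · e^{tJ} · P⁻¹, and e^{tJ} can be computed block-by-block.

A has Jordan form
J =
  [5, 1, 0]
  [0, 5, 1]
  [0, 0, 5]
(up to reordering of blocks).

Per-block formulas:
  For a 3×3 Jordan block J_3(5): exp(t · J_3(5)) = e^(5t)·(I + t·N + (t^2/2)·N^2), where N is the 3×3 nilpotent shift.

After assembling e^{tJ} and conjugating by P, we get:

e^{tA} =
  [t*exp(5*t) + exp(5*t), -t*exp(5*t), -t^2*exp(5*t)/2 + 2*t*exp(5*t)]
  [t*exp(5*t), -t*exp(5*t) + exp(5*t), -t^2*exp(5*t)/2 + 3*t*exp(5*t)]
  [0, 0, exp(5*t)]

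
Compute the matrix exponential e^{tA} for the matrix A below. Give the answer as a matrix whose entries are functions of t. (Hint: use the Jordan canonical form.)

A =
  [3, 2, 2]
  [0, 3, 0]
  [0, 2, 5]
e^{tA} =
  [exp(3*t), exp(5*t) - exp(3*t), exp(5*t) - exp(3*t)]
  [0, exp(3*t), 0]
  [0, exp(5*t) - exp(3*t), exp(5*t)]

Strategy: write A = P · J · P⁻¹ where J is a Jordan canonical form, so e^{tA} = P · e^{tJ} · P⁻¹, and e^{tJ} can be computed block-by-block.

A has Jordan form
J =
  [3, 0, 0]
  [0, 3, 0]
  [0, 0, 5]
(up to reordering of blocks).

Per-block formulas:
  For a 1×1 block at λ = 3: exp(t · [3]) = [e^(3t)].
  For a 1×1 block at λ = 5: exp(t · [5]) = [e^(5t)].

After assembling e^{tJ} and conjugating by P, we get:

e^{tA} =
  [exp(3*t), exp(5*t) - exp(3*t), exp(5*t) - exp(3*t)]
  [0, exp(3*t), 0]
  [0, exp(5*t) - exp(3*t), exp(5*t)]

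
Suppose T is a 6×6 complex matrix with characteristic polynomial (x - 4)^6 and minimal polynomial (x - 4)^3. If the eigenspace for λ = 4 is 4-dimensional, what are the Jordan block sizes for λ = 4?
Block sizes for λ = 4: [3, 1, 1, 1]

Step 1 — from the characteristic polynomial, algebraic multiplicity of λ = 4 is 6. From dim ker(T − (4)·I) = 4, there are exactly 4 Jordan blocks for λ = 4.
Step 2 — from the minimal polynomial, the factor (x − 4)^3 tells us the largest block for λ = 4 has size 3.
Step 3 — with total size 6, 4 blocks, and largest block 3, the block sizes (in nonincreasing order) are [3, 1, 1, 1].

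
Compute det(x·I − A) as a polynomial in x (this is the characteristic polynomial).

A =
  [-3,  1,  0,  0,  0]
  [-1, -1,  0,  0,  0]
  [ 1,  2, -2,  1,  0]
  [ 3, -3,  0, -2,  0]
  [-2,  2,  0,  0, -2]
x^5 + 10*x^4 + 40*x^3 + 80*x^2 + 80*x + 32

Expanding det(x·I − A) (e.g. by cofactor expansion or by noting that A is similar to its Jordan form J, which has the same characteristic polynomial as A) gives
  χ_A(x) = x^5 + 10*x^4 + 40*x^3 + 80*x^2 + 80*x + 32
which factors as (x + 2)^5. The eigenvalues (with algebraic multiplicities) are λ = -2 with multiplicity 5.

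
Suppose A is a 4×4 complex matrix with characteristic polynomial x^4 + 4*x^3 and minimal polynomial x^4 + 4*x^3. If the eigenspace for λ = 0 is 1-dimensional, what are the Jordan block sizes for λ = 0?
Block sizes for λ = 0: [3]

Step 1 — from the characteristic polynomial, algebraic multiplicity of λ = 0 is 3. From dim ker(A − (0)·I) = 1, there are exactly 1 Jordan blocks for λ = 0.
Step 2 — from the minimal polynomial, the factor (x − 0)^3 tells us the largest block for λ = 0 has size 3.
Step 3 — with total size 3, 1 blocks, and largest block 3, the block sizes (in nonincreasing order) are [3].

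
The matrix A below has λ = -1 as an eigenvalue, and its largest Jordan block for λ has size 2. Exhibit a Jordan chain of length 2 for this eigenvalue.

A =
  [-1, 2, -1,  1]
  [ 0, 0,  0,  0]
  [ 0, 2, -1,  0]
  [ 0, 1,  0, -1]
A Jordan chain for λ = -1 of length 2:
v_1 = (-1, 0, 0, 0)ᵀ
v_2 = (0, 0, 1, 0)ᵀ

Let N = A − (-1)·I. We want v_2 with N^2 v_2 = 0 but N^1 v_2 ≠ 0; then v_{j-1} := N · v_j for j = 2, …, 2.

Pick v_2 = (0, 0, 1, 0)ᵀ.
Then v_1 = N · v_2 = (-1, 0, 0, 0)ᵀ.

Sanity check: (A − (-1)·I) v_1 = (0, 0, 0, 0)ᵀ = 0. ✓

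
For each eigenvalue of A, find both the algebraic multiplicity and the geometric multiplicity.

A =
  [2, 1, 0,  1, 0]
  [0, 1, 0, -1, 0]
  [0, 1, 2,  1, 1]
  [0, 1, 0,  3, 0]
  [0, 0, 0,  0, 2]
λ = 2: alg = 5, geom = 3

Step 1 — factor the characteristic polynomial to read off the algebraic multiplicities:
  χ_A(x) = (x - 2)^5

Step 2 — compute geometric multiplicities via the rank-nullity identity g(λ) = n − rank(A − λI):
  rank(A − (2)·I) = 2, so dim ker(A − (2)·I) = n − 2 = 3

Summary:
  λ = 2: algebraic multiplicity = 5, geometric multiplicity = 3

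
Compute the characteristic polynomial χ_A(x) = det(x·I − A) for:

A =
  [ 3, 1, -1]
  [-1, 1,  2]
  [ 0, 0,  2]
x^3 - 6*x^2 + 12*x - 8

Expanding det(x·I − A) (e.g. by cofactor expansion or by noting that A is similar to its Jordan form J, which has the same characteristic polynomial as A) gives
  χ_A(x) = x^3 - 6*x^2 + 12*x - 8
which factors as (x - 2)^3. The eigenvalues (with algebraic multiplicities) are λ = 2 with multiplicity 3.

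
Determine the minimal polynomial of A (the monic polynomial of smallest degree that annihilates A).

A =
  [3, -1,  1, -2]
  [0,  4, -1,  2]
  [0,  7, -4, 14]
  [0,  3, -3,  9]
x^2 - 6*x + 9

The characteristic polynomial is χ_A(x) = (x - 3)^4, so the eigenvalues are known. The minimal polynomial is
  m_A(x) = Π_λ (x − λ)^{k_λ}
where k_λ is the size of the *largest* Jordan block for λ (equivalently, the smallest k with (A − λI)^k v = 0 for every generalised eigenvector v of λ).

  λ = 3: largest Jordan block has size 2, contributing (x − 3)^2

So m_A(x) = (x - 3)^2 = x^2 - 6*x + 9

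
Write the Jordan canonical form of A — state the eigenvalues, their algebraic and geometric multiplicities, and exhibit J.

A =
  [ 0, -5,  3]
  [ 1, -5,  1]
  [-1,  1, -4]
J_3(-3)

The characteristic polynomial is
  det(x·I − A) = x^3 + 9*x^2 + 27*x + 27 = (x + 3)^3

Eigenvalues and multiplicities (the geometric multiplicity of λ is n − rank(A − λI), which equals the number of Jordan blocks for λ):
  λ = -3: algebraic multiplicity = 3, geometric multiplicity = 1

Determining the block sizes for each eigenvalue:
  λ = -3: one block (gm = 1), so the single block has size am = 3 → block sizes [3]

Assembling the blocks gives a Jordan form
J =
  [-3,  1,  0]
  [ 0, -3,  1]
  [ 0,  0, -3]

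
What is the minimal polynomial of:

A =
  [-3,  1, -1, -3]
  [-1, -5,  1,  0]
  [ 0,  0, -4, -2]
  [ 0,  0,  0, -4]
x^3 + 12*x^2 + 48*x + 64

The characteristic polynomial is χ_A(x) = (x + 4)^4, so the eigenvalues are known. The minimal polynomial is
  m_A(x) = Π_λ (x − λ)^{k_λ}
where k_λ is the size of the *largest* Jordan block for λ (equivalently, the smallest k with (A − λI)^k v = 0 for every generalised eigenvector v of λ).

  λ = -4: largest Jordan block has size 3, contributing (x + 4)^3

So m_A(x) = (x + 4)^3 = x^3 + 12*x^2 + 48*x + 64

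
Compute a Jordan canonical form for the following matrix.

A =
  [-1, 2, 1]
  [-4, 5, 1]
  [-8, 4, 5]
J_2(3) ⊕ J_1(3)

The characteristic polynomial is
  det(x·I − A) = x^3 - 9*x^2 + 27*x - 27 = (x - 3)^3

Eigenvalues and multiplicities (the geometric multiplicity of λ is n − rank(A − λI), which equals the number of Jordan blocks for λ):
  λ = 3: algebraic multiplicity = 3, geometric multiplicity = 2

Determining the block sizes for each eigenvalue:
  λ = 3: 2 blocks summing to 3 forces exactly one block of size 2 and the rest size 1 → block sizes [2, 1]

Assembling the blocks gives a Jordan form
J =
  [3, 1, 0]
  [0, 3, 0]
  [0, 0, 3]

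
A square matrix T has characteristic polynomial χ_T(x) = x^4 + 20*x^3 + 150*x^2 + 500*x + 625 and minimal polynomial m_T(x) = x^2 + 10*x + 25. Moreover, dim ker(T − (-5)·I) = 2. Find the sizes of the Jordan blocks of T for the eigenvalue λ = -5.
Block sizes for λ = -5: [2, 2]

Step 1 — from the characteristic polynomial, algebraic multiplicity of λ = -5 is 4. From dim ker(T − (-5)·I) = 2, there are exactly 2 Jordan blocks for λ = -5.
Step 2 — from the minimal polynomial, the factor (x + 5)^2 tells us the largest block for λ = -5 has size 2.
Step 3 — with total size 4, 2 blocks, and largest block 2, the block sizes (in nonincreasing order) are [2, 2].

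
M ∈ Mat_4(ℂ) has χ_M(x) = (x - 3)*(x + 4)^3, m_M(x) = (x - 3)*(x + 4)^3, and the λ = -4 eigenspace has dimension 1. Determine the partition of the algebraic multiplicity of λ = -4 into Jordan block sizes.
Block sizes for λ = -4: [3]

Step 1 — from the characteristic polynomial, algebraic multiplicity of λ = -4 is 3. From dim ker(M − (-4)·I) = 1, there are exactly 1 Jordan blocks for λ = -4.
Step 2 — from the minimal polynomial, the factor (x + 4)^3 tells us the largest block for λ = -4 has size 3.
Step 3 — with total size 3, 1 blocks, and largest block 3, the block sizes (in nonincreasing order) are [3].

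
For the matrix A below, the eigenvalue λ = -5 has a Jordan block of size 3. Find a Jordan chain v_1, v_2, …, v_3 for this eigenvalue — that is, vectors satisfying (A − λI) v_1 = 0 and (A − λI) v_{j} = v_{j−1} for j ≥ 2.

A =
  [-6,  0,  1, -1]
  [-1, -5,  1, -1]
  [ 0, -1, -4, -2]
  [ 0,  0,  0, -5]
A Jordan chain for λ = -5 of length 3:
v_1 = (1, 1, 1, 0)ᵀ
v_2 = (-1, -1, 0, 0)ᵀ
v_3 = (1, 0, 0, 0)ᵀ

Let N = A − (-5)·I. We want v_3 with N^3 v_3 = 0 but N^2 v_3 ≠ 0; then v_{j-1} := N · v_j for j = 3, …, 2.

Pick v_3 = (1, 0, 0, 0)ᵀ.
Then v_2 = N · v_3 = (-1, -1, 0, 0)ᵀ.
Then v_1 = N · v_2 = (1, 1, 1, 0)ᵀ.

Sanity check: (A − (-5)·I) v_1 = (0, 0, 0, 0)ᵀ = 0. ✓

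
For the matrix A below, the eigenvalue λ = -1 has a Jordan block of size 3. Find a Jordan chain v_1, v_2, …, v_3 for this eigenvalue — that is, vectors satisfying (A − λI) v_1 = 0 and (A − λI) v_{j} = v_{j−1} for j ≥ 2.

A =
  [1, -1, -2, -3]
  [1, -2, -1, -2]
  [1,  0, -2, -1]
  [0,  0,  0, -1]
A Jordan chain for λ = -1 of length 3:
v_1 = (1, 0, 1, 0)ᵀ
v_2 = (2, 1, 1, 0)ᵀ
v_3 = (1, 0, 0, 0)ᵀ

Let N = A − (-1)·I. We want v_3 with N^3 v_3 = 0 but N^2 v_3 ≠ 0; then v_{j-1} := N · v_j for j = 3, …, 2.

Pick v_3 = (1, 0, 0, 0)ᵀ.
Then v_2 = N · v_3 = (2, 1, 1, 0)ᵀ.
Then v_1 = N · v_2 = (1, 0, 1, 0)ᵀ.

Sanity check: (A − (-1)·I) v_1 = (0, 0, 0, 0)ᵀ = 0. ✓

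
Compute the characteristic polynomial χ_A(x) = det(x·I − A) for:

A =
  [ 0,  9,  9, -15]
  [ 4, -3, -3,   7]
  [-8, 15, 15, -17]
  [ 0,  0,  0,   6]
x^4 - 18*x^3 + 108*x^2 - 216*x

Expanding det(x·I − A) (e.g. by cofactor expansion or by noting that A is similar to its Jordan form J, which has the same characteristic polynomial as A) gives
  χ_A(x) = x^4 - 18*x^3 + 108*x^2 - 216*x
which factors as x*(x - 6)^3. The eigenvalues (with algebraic multiplicities) are λ = 0 with multiplicity 1, λ = 6 with multiplicity 3.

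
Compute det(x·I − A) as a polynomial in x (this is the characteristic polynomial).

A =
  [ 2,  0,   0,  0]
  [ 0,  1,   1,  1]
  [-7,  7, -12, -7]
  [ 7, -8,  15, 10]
x^4 - x^3 - 18*x^2 + 52*x - 40

Expanding det(x·I − A) (e.g. by cofactor expansion or by noting that A is similar to its Jordan form J, which has the same characteristic polynomial as A) gives
  χ_A(x) = x^4 - x^3 - 18*x^2 + 52*x - 40
which factors as (x - 2)^3*(x + 5). The eigenvalues (with algebraic multiplicities) are λ = -5 with multiplicity 1, λ = 2 with multiplicity 3.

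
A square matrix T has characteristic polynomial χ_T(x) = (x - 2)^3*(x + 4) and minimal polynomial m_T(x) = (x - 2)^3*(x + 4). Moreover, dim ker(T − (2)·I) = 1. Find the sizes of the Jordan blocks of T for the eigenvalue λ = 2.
Block sizes for λ = 2: [3]

Step 1 — from the characteristic polynomial, algebraic multiplicity of λ = 2 is 3. From dim ker(T − (2)·I) = 1, there are exactly 1 Jordan blocks for λ = 2.
Step 2 — from the minimal polynomial, the factor (x − 2)^3 tells us the largest block for λ = 2 has size 3.
Step 3 — with total size 3, 1 blocks, and largest block 3, the block sizes (in nonincreasing order) are [3].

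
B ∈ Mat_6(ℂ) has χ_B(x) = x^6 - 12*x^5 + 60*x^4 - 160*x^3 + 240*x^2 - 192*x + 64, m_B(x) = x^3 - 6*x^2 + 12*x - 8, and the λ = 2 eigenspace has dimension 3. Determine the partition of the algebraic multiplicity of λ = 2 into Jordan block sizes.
Block sizes for λ = 2: [3, 2, 1]

Step 1 — from the characteristic polynomial, algebraic multiplicity of λ = 2 is 6. From dim ker(B − (2)·I) = 3, there are exactly 3 Jordan blocks for λ = 2.
Step 2 — from the minimal polynomial, the factor (x − 2)^3 tells us the largest block for λ = 2 has size 3.
Step 3 — with total size 6, 3 blocks, and largest block 3, the block sizes (in nonincreasing order) are [3, 2, 1].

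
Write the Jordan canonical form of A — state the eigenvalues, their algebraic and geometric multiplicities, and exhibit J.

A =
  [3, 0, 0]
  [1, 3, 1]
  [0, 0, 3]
J_2(3) ⊕ J_1(3)

The characteristic polynomial is
  det(x·I − A) = x^3 - 9*x^2 + 27*x - 27 = (x - 3)^3

Eigenvalues and multiplicities (the geometric multiplicity of λ is n − rank(A − λI), which equals the number of Jordan blocks for λ):
  λ = 3: algebraic multiplicity = 3, geometric multiplicity = 2

Determining the block sizes for each eigenvalue:
  λ = 3: 2 blocks summing to 3 forces exactly one block of size 2 and the rest size 1 → block sizes [2, 1]

Assembling the blocks gives a Jordan form
J =
  [3, 1, 0]
  [0, 3, 0]
  [0, 0, 3]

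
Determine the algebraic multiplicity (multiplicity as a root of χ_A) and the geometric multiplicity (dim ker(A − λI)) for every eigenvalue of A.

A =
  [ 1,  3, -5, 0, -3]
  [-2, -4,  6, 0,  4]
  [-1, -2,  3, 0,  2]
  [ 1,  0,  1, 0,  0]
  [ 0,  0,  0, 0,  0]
λ = 0: alg = 5, geom = 3

Step 1 — factor the characteristic polynomial to read off the algebraic multiplicities:
  χ_A(x) = x^5

Step 2 — compute geometric multiplicities via the rank-nullity identity g(λ) = n − rank(A − λI):
  rank(A − (0)·I) = 2, so dim ker(A − (0)·I) = n − 2 = 3

Summary:
  λ = 0: algebraic multiplicity = 5, geometric multiplicity = 3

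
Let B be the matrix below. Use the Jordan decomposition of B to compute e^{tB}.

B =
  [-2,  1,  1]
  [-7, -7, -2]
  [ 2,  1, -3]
e^{tB} =
  [-t^2*exp(-4*t)/2 + 2*t*exp(-4*t) + exp(-4*t), t*exp(-4*t), t^2*exp(-4*t)/2 + t*exp(-4*t)]
  [3*t^2*exp(-4*t)/2 - 7*t*exp(-4*t), -3*t*exp(-4*t) + exp(-4*t), -3*t^2*exp(-4*t)/2 - 2*t*exp(-4*t)]
  [-t^2*exp(-4*t)/2 + 2*t*exp(-4*t), t*exp(-4*t), t^2*exp(-4*t)/2 + t*exp(-4*t) + exp(-4*t)]

Strategy: write B = P · J · P⁻¹ where J is a Jordan canonical form, so e^{tB} = P · e^{tJ} · P⁻¹, and e^{tJ} can be computed block-by-block.

B has Jordan form
J =
  [-4,  1,  0]
  [ 0, -4,  1]
  [ 0,  0, -4]
(up to reordering of blocks).

Per-block formulas:
  For a 3×3 Jordan block J_3(-4): exp(t · J_3(-4)) = e^(-4t)·(I + t·N + (t^2/2)·N^2), where N is the 3×3 nilpotent shift.

After assembling e^{tJ} and conjugating by P, we get:

e^{tB} =
  [-t^2*exp(-4*t)/2 + 2*t*exp(-4*t) + exp(-4*t), t*exp(-4*t), t^2*exp(-4*t)/2 + t*exp(-4*t)]
  [3*t^2*exp(-4*t)/2 - 7*t*exp(-4*t), -3*t*exp(-4*t) + exp(-4*t), -3*t^2*exp(-4*t)/2 - 2*t*exp(-4*t)]
  [-t^2*exp(-4*t)/2 + 2*t*exp(-4*t), t*exp(-4*t), t^2*exp(-4*t)/2 + t*exp(-4*t) + exp(-4*t)]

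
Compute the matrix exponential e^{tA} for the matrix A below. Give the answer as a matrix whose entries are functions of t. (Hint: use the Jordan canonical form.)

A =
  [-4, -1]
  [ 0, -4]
e^{tA} =
  [exp(-4*t), -t*exp(-4*t)]
  [0, exp(-4*t)]

Strategy: write A = P · J · P⁻¹ where J is a Jordan canonical form, so e^{tA} = P · e^{tJ} · P⁻¹, and e^{tJ} can be computed block-by-block.

A has Jordan form
J =
  [-4,  1]
  [ 0, -4]
(up to reordering of blocks).

Per-block formulas:
  For a 2×2 Jordan block J_2(-4): exp(t · J_2(-4)) = e^(-4t)·(I + t·N), where N is the 2×2 nilpotent shift.

After assembling e^{tJ} and conjugating by P, we get:

e^{tA} =
  [exp(-4*t), -t*exp(-4*t)]
  [0, exp(-4*t)]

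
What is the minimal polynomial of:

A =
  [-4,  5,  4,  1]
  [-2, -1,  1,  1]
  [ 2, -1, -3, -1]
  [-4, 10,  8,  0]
x^3 + 6*x^2 + 12*x + 8

The characteristic polynomial is χ_A(x) = (x + 2)^4, so the eigenvalues are known. The minimal polynomial is
  m_A(x) = Π_λ (x − λ)^{k_λ}
where k_λ is the size of the *largest* Jordan block for λ (equivalently, the smallest k with (A − λI)^k v = 0 for every generalised eigenvector v of λ).

  λ = -2: largest Jordan block has size 3, contributing (x + 2)^3

So m_A(x) = (x + 2)^3 = x^3 + 6*x^2 + 12*x + 8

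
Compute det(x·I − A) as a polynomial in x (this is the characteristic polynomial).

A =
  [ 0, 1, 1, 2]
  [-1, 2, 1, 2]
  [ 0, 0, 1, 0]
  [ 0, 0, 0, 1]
x^4 - 4*x^3 + 6*x^2 - 4*x + 1

Expanding det(x·I − A) (e.g. by cofactor expansion or by noting that A is similar to its Jordan form J, which has the same characteristic polynomial as A) gives
  χ_A(x) = x^4 - 4*x^3 + 6*x^2 - 4*x + 1
which factors as (x - 1)^4. The eigenvalues (with algebraic multiplicities) are λ = 1 with multiplicity 4.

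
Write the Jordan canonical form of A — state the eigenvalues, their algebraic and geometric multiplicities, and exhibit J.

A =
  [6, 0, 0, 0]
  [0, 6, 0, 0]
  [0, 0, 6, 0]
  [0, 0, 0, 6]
J_1(6) ⊕ J_1(6) ⊕ J_1(6) ⊕ J_1(6)

The characteristic polynomial is
  det(x·I − A) = x^4 - 24*x^3 + 216*x^2 - 864*x + 1296 = (x - 6)^4

Eigenvalues and multiplicities (the geometric multiplicity of λ is n − rank(A − λI), which equals the number of Jordan blocks for λ):
  λ = 6: algebraic multiplicity = 4, geometric multiplicity = 4

Determining the block sizes for each eigenvalue:
  λ = 6: gm = am = 4, so every block has size 1 → block sizes [1, 1, 1, 1]

Assembling the blocks gives a Jordan form
J =
  [6, 0, 0, 0]
  [0, 6, 0, 0]
  [0, 0, 6, 0]
  [0, 0, 0, 6]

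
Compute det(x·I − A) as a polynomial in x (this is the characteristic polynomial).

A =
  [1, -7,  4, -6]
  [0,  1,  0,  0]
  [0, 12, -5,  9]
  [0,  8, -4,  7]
x^4 - 4*x^3 + 6*x^2 - 4*x + 1

Expanding det(x·I − A) (e.g. by cofactor expansion or by noting that A is similar to its Jordan form J, which has the same characteristic polynomial as A) gives
  χ_A(x) = x^4 - 4*x^3 + 6*x^2 - 4*x + 1
which factors as (x - 1)^4. The eigenvalues (with algebraic multiplicities) are λ = 1 with multiplicity 4.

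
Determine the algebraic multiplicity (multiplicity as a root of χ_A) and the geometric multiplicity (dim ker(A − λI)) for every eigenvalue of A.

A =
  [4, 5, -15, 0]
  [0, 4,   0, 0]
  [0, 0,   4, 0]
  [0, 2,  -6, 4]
λ = 4: alg = 4, geom = 3

Step 1 — factor the characteristic polynomial to read off the algebraic multiplicities:
  χ_A(x) = (x - 4)^4

Step 2 — compute geometric multiplicities via the rank-nullity identity g(λ) = n − rank(A − λI):
  rank(A − (4)·I) = 1, so dim ker(A − (4)·I) = n − 1 = 3

Summary:
  λ = 4: algebraic multiplicity = 4, geometric multiplicity = 3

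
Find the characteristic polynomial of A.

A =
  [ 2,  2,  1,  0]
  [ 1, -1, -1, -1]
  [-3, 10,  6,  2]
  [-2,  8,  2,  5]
x^4 - 12*x^3 + 54*x^2 - 108*x + 81

Expanding det(x·I − A) (e.g. by cofactor expansion or by noting that A is similar to its Jordan form J, which has the same characteristic polynomial as A) gives
  χ_A(x) = x^4 - 12*x^3 + 54*x^2 - 108*x + 81
which factors as (x - 3)^4. The eigenvalues (with algebraic multiplicities) are λ = 3 with multiplicity 4.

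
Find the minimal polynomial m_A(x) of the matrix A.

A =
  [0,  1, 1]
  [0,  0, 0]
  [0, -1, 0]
x^3

The characteristic polynomial is χ_A(x) = x^3, so the eigenvalues are known. The minimal polynomial is
  m_A(x) = Π_λ (x − λ)^{k_λ}
where k_λ is the size of the *largest* Jordan block for λ (equivalently, the smallest k with (A − λI)^k v = 0 for every generalised eigenvector v of λ).

  λ = 0: largest Jordan block has size 3, contributing (x − 0)^3

So m_A(x) = x^3 = x^3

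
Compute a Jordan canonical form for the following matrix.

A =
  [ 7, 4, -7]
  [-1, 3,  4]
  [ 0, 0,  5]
J_3(5)

The characteristic polynomial is
  det(x·I − A) = x^3 - 15*x^2 + 75*x - 125 = (x - 5)^3

Eigenvalues and multiplicities (the geometric multiplicity of λ is n − rank(A − λI), which equals the number of Jordan blocks for λ):
  λ = 5: algebraic multiplicity = 3, geometric multiplicity = 1

Determining the block sizes for each eigenvalue:
  λ = 5: one block (gm = 1), so the single block has size am = 3 → block sizes [3]

Assembling the blocks gives a Jordan form
J =
  [5, 1, 0]
  [0, 5, 1]
  [0, 0, 5]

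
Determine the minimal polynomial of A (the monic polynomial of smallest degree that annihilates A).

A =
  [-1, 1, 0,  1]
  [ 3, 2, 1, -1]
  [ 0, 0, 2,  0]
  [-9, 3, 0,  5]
x^3 - 6*x^2 + 12*x - 8

The characteristic polynomial is χ_A(x) = (x - 2)^4, so the eigenvalues are known. The minimal polynomial is
  m_A(x) = Π_λ (x − λ)^{k_λ}
where k_λ is the size of the *largest* Jordan block for λ (equivalently, the smallest k with (A − λI)^k v = 0 for every generalised eigenvector v of λ).

  λ = 2: largest Jordan block has size 3, contributing (x − 2)^3

So m_A(x) = (x - 2)^3 = x^3 - 6*x^2 + 12*x - 8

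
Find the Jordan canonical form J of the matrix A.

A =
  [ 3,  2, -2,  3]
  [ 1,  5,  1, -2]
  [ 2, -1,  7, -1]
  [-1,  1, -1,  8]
J_1(5) ⊕ J_2(6) ⊕ J_1(6)

The characteristic polynomial is
  det(x·I − A) = x^4 - 23*x^3 + 198*x^2 - 756*x + 1080 = (x - 6)^3*(x - 5)

Eigenvalues and multiplicities (the geometric multiplicity of λ is n − rank(A − λI), which equals the number of Jordan blocks for λ):
  λ = 5: algebraic multiplicity = 1, geometric multiplicity = 1
  λ = 6: algebraic multiplicity = 3, geometric multiplicity = 2

Determining the block sizes for each eigenvalue:
  λ = 5: one block (gm = 1), so the single block has size am = 1 → block sizes [1]
  λ = 6: 2 blocks summing to 3 forces exactly one block of size 2 and the rest size 1 → block sizes [2, 1]

Assembling the blocks gives a Jordan form
J =
  [5, 0, 0, 0]
  [0, 6, 1, 0]
  [0, 0, 6, 0]
  [0, 0, 0, 6]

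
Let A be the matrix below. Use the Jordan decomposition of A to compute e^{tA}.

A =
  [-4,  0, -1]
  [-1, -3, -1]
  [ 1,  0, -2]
e^{tA} =
  [-t*exp(-3*t) + exp(-3*t), 0, -t*exp(-3*t)]
  [-t*exp(-3*t), exp(-3*t), -t*exp(-3*t)]
  [t*exp(-3*t), 0, t*exp(-3*t) + exp(-3*t)]

Strategy: write A = P · J · P⁻¹ where J is a Jordan canonical form, so e^{tA} = P · e^{tJ} · P⁻¹, and e^{tJ} can be computed block-by-block.

A has Jordan form
J =
  [-3,  1,  0]
  [ 0, -3,  0]
  [ 0,  0, -3]
(up to reordering of blocks).

Per-block formulas:
  For a 2×2 Jordan block J_2(-3): exp(t · J_2(-3)) = e^(-3t)·(I + t·N), where N is the 2×2 nilpotent shift.
  For a 1×1 block at λ = -3: exp(t · [-3]) = [e^(-3t)].

After assembling e^{tJ} and conjugating by P, we get:

e^{tA} =
  [-t*exp(-3*t) + exp(-3*t), 0, -t*exp(-3*t)]
  [-t*exp(-3*t), exp(-3*t), -t*exp(-3*t)]
  [t*exp(-3*t), 0, t*exp(-3*t) + exp(-3*t)]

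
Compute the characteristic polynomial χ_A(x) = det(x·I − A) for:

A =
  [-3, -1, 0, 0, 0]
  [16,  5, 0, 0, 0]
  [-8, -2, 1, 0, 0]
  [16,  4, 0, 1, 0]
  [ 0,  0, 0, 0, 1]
x^5 - 5*x^4 + 10*x^3 - 10*x^2 + 5*x - 1

Expanding det(x·I − A) (e.g. by cofactor expansion or by noting that A is similar to its Jordan form J, which has the same characteristic polynomial as A) gives
  χ_A(x) = x^5 - 5*x^4 + 10*x^3 - 10*x^2 + 5*x - 1
which factors as (x - 1)^5. The eigenvalues (with algebraic multiplicities) are λ = 1 with multiplicity 5.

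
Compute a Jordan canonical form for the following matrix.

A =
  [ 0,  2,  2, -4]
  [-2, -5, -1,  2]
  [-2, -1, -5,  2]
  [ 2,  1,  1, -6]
J_2(-4) ⊕ J_1(-4) ⊕ J_1(-4)

The characteristic polynomial is
  det(x·I − A) = x^4 + 16*x^3 + 96*x^2 + 256*x + 256 = (x + 4)^4

Eigenvalues and multiplicities (the geometric multiplicity of λ is n − rank(A − λI), which equals the number of Jordan blocks for λ):
  λ = -4: algebraic multiplicity = 4, geometric multiplicity = 3

Determining the block sizes for each eigenvalue:
  λ = -4: 3 blocks summing to 4 forces exactly one block of size 2 and the rest size 1 → block sizes [2, 1, 1]

Assembling the blocks gives a Jordan form
J =
  [-4,  1,  0,  0]
  [ 0, -4,  0,  0]
  [ 0,  0, -4,  0]
  [ 0,  0,  0, -4]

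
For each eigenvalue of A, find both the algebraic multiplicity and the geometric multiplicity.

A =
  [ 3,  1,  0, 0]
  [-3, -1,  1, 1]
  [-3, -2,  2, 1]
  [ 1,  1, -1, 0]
λ = 1: alg = 4, geom = 2

Step 1 — factor the characteristic polynomial to read off the algebraic multiplicities:
  χ_A(x) = (x - 1)^4

Step 2 — compute geometric multiplicities via the rank-nullity identity g(λ) = n − rank(A − λI):
  rank(A − (1)·I) = 2, so dim ker(A − (1)·I) = n − 2 = 2

Summary:
  λ = 1: algebraic multiplicity = 4, geometric multiplicity = 2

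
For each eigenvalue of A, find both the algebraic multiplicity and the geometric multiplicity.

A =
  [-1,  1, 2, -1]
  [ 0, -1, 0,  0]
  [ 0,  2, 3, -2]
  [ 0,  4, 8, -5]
λ = -1: alg = 4, geom = 3

Step 1 — factor the characteristic polynomial to read off the algebraic multiplicities:
  χ_A(x) = (x + 1)^4

Step 2 — compute geometric multiplicities via the rank-nullity identity g(λ) = n − rank(A − λI):
  rank(A − (-1)·I) = 1, so dim ker(A − (-1)·I) = n − 1 = 3

Summary:
  λ = -1: algebraic multiplicity = 4, geometric multiplicity = 3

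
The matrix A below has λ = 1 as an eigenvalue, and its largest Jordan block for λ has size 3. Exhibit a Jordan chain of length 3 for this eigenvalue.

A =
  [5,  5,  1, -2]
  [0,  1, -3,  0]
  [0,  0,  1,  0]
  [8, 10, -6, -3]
A Jordan chain for λ = 1 of length 3:
v_1 = (1, 0, 0, 2)ᵀ
v_2 = (1, -3, 0, -6)ᵀ
v_3 = (0, 0, 1, 0)ᵀ

Let N = A − (1)·I. We want v_3 with N^3 v_3 = 0 but N^2 v_3 ≠ 0; then v_{j-1} := N · v_j for j = 3, …, 2.

Pick v_3 = (0, 0, 1, 0)ᵀ.
Then v_2 = N · v_3 = (1, -3, 0, -6)ᵀ.
Then v_1 = N · v_2 = (1, 0, 0, 2)ᵀ.

Sanity check: (A − (1)·I) v_1 = (0, 0, 0, 0)ᵀ = 0. ✓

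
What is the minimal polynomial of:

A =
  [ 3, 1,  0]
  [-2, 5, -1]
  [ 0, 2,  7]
x^3 - 15*x^2 + 75*x - 125

The characteristic polynomial is χ_A(x) = (x - 5)^3, so the eigenvalues are known. The minimal polynomial is
  m_A(x) = Π_λ (x − λ)^{k_λ}
where k_λ is the size of the *largest* Jordan block for λ (equivalently, the smallest k with (A − λI)^k v = 0 for every generalised eigenvector v of λ).

  λ = 5: largest Jordan block has size 3, contributing (x − 5)^3

So m_A(x) = (x - 5)^3 = x^3 - 15*x^2 + 75*x - 125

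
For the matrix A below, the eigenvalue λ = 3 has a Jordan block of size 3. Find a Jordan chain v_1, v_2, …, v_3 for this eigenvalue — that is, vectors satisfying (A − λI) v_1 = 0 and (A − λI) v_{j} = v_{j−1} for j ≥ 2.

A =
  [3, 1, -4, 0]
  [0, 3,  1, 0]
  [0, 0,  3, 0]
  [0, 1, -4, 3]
A Jordan chain for λ = 3 of length 3:
v_1 = (1, 0, 0, 1)ᵀ
v_2 = (-4, 1, 0, -4)ᵀ
v_3 = (0, 0, 1, 0)ᵀ

Let N = A − (3)·I. We want v_3 with N^3 v_3 = 0 but N^2 v_3 ≠ 0; then v_{j-1} := N · v_j for j = 3, …, 2.

Pick v_3 = (0, 0, 1, 0)ᵀ.
Then v_2 = N · v_3 = (-4, 1, 0, -4)ᵀ.
Then v_1 = N · v_2 = (1, 0, 0, 1)ᵀ.

Sanity check: (A − (3)·I) v_1 = (0, 0, 0, 0)ᵀ = 0. ✓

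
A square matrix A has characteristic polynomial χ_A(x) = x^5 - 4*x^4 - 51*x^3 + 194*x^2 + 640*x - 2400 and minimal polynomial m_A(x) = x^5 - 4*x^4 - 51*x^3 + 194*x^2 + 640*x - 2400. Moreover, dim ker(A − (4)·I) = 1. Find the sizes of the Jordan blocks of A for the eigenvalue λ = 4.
Block sizes for λ = 4: [2]

Step 1 — from the characteristic polynomial, algebraic multiplicity of λ = 4 is 2. From dim ker(A − (4)·I) = 1, there are exactly 1 Jordan blocks for λ = 4.
Step 2 — from the minimal polynomial, the factor (x − 4)^2 tells us the largest block for λ = 4 has size 2.
Step 3 — with total size 2, 1 blocks, and largest block 2, the block sizes (in nonincreasing order) are [2].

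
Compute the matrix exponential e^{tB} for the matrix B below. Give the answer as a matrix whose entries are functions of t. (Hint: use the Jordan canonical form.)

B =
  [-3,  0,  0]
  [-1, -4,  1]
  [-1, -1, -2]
e^{tB} =
  [exp(-3*t), 0, 0]
  [-t*exp(-3*t), -t*exp(-3*t) + exp(-3*t), t*exp(-3*t)]
  [-t*exp(-3*t), -t*exp(-3*t), t*exp(-3*t) + exp(-3*t)]

Strategy: write B = P · J · P⁻¹ where J is a Jordan canonical form, so e^{tB} = P · e^{tJ} · P⁻¹, and e^{tJ} can be computed block-by-block.

B has Jordan form
J =
  [-3,  1,  0]
  [ 0, -3,  0]
  [ 0,  0, -3]
(up to reordering of blocks).

Per-block formulas:
  For a 1×1 block at λ = -3: exp(t · [-3]) = [e^(-3t)].
  For a 2×2 Jordan block J_2(-3): exp(t · J_2(-3)) = e^(-3t)·(I + t·N), where N is the 2×2 nilpotent shift.

After assembling e^{tJ} and conjugating by P, we get:

e^{tB} =
  [exp(-3*t), 0, 0]
  [-t*exp(-3*t), -t*exp(-3*t) + exp(-3*t), t*exp(-3*t)]
  [-t*exp(-3*t), -t*exp(-3*t), t*exp(-3*t) + exp(-3*t)]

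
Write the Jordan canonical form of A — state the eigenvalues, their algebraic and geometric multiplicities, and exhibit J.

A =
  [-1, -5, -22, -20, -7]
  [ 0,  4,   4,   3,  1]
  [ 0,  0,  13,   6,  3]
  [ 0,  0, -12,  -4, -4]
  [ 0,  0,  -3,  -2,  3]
J_1(-1) ⊕ J_3(4) ⊕ J_1(4)

The characteristic polynomial is
  det(x·I − A) = x^5 - 15*x^4 + 80*x^3 - 160*x^2 + 256 = (x - 4)^4*(x + 1)

Eigenvalues and multiplicities (the geometric multiplicity of λ is n − rank(A − λI), which equals the number of Jordan blocks for λ):
  λ = -1: algebraic multiplicity = 1, geometric multiplicity = 1
  λ = 4: algebraic multiplicity = 4, geometric multiplicity = 2

Determining the block sizes for each eigenvalue:
  λ = -1: one block (gm = 1), so the single block has size am = 1 → block sizes [1]
  λ = 4: with am = 4 and gm = 2, the partition is not yet determined (e.g. several partitions of 4 into 2 parts exist). Let N = A − (4)·I. Computing rank(N^1) = 3, rank(N^2) = 2, rank(N^3) = 1; the number of blocks of size ≥ j is rank(N^{j−1}) − rank(N^j), giving [2, 1, 1]. So we have 1 block(s) of size 3, 1 block(s) of size 1 → block sizes [3, 1]

Assembling the blocks gives a Jordan form
J =
  [-1, 0, 0, 0, 0]
  [ 0, 4, 1, 0, 0]
  [ 0, 0, 4, 1, 0]
  [ 0, 0, 0, 4, 0]
  [ 0, 0, 0, 0, 4]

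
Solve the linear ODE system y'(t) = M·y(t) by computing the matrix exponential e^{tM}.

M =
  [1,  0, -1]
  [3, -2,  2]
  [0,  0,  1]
e^{tM} =
  [exp(t), 0, -t*exp(t)]
  [exp(t) - exp(-2*t), exp(-2*t), -t*exp(t) + exp(t) - exp(-2*t)]
  [0, 0, exp(t)]

Strategy: write M = P · J · P⁻¹ where J is a Jordan canonical form, so e^{tM} = P · e^{tJ} · P⁻¹, and e^{tJ} can be computed block-by-block.

M has Jordan form
J =
  [-2, 0, 0]
  [ 0, 1, 1]
  [ 0, 0, 1]
(up to reordering of blocks).

Per-block formulas:
  For a 2×2 Jordan block J_2(1): exp(t · J_2(1)) = e^(1t)·(I + t·N), where N is the 2×2 nilpotent shift.
  For a 1×1 block at λ = -2: exp(t · [-2]) = [e^(-2t)].

After assembling e^{tJ} and conjugating by P, we get:

e^{tM} =
  [exp(t), 0, -t*exp(t)]
  [exp(t) - exp(-2*t), exp(-2*t), -t*exp(t) + exp(t) - exp(-2*t)]
  [0, 0, exp(t)]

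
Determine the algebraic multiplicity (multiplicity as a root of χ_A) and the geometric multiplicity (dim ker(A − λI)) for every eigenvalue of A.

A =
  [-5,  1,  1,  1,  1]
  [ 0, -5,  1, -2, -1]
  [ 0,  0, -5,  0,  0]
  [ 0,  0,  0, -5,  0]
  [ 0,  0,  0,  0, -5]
λ = -5: alg = 5, geom = 3

Step 1 — factor the characteristic polynomial to read off the algebraic multiplicities:
  χ_A(x) = (x + 5)^5

Step 2 — compute geometric multiplicities via the rank-nullity identity g(λ) = n − rank(A − λI):
  rank(A − (-5)·I) = 2, so dim ker(A − (-5)·I) = n − 2 = 3

Summary:
  λ = -5: algebraic multiplicity = 5, geometric multiplicity = 3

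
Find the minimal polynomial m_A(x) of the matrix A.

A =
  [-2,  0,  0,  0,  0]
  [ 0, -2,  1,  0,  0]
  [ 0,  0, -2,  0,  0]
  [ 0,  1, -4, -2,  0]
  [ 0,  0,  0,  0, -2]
x^3 + 6*x^2 + 12*x + 8

The characteristic polynomial is χ_A(x) = (x + 2)^5, so the eigenvalues are known. The minimal polynomial is
  m_A(x) = Π_λ (x − λ)^{k_λ}
where k_λ is the size of the *largest* Jordan block for λ (equivalently, the smallest k with (A − λI)^k v = 0 for every generalised eigenvector v of λ).

  λ = -2: largest Jordan block has size 3, contributing (x + 2)^3

So m_A(x) = (x + 2)^3 = x^3 + 6*x^2 + 12*x + 8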